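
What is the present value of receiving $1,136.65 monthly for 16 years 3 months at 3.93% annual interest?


Present value of an ordinary annuity: PV = PMT × (1 − (1 + r)^(−n)) / r
Monthly rate r = 0.0393/12 = 0.003275, n = 195
PV = $1,136.65 × (1 − (1 + 0.0393/12)^(−195)) / (0.0393/12)
PV = $1,136.65 × 143.948333
PV = $163,618.87

PV = PMT × (1-(1+r)^(-n))/r = $163,618.87


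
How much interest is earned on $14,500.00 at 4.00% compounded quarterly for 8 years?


Compound interest earned = final amount − principal.
A = P(1 + r/n)^(nt) = $14,500.00 × (1 + 0.04/4)^(4 × 8) = $19,936.64
Interest = A − P = $19,936.64 − $14,500.00 = $5,436.64

Interest = A - P = $5,436.64


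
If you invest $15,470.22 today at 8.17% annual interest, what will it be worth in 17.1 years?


Future value formula: FV = PV × (1 + r)^t
FV = $15,470.22 × (1 + 0.0817)^17.1
FV = $15,470.22 × 3.830247
FV = $59,254.76

FV = PV × (1 + r)^t = $59,254.76


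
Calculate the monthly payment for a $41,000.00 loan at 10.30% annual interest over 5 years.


Loan payment formula: PMT = PV × r / (1 − (1 + r)^(−n))
Monthly rate r = 0.103/12 ≈ 0.00858333, n = 60 months
Denominator: 1 − (1 + 0.103/12)^(−60) = 0.401185
PMT = $41,000.00 × (0.103/12) / 0.401185
PMT = $877.19 per month

PMT = PV × r / (1-(1+r)^(-n)) = $877.19/month


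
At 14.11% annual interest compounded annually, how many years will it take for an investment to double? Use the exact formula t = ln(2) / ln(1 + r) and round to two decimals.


Doubling condition: (1 + r)^t = 2
Take ln of both sides: t × ln(1 + r) = ln(2)
t = ln(2) / ln(1 + r)
t = 0.693147 / 0.131993
t = 5.25

t = ln(2) / ln(1 + r) = 5.25 years


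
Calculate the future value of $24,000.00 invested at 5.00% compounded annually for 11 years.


Compound interest formula: A = P(1 + r/n)^(nt)
A = $24,000.00 × (1 + 0.05/1)^(1 × 11)
Growth factor: (1 + 0.05/1)^11 = 1.710339
A = $24,000.00 × 1.710339
A = $41,048.14

A = P(1 + r/n)^(nt) = $41,048.14


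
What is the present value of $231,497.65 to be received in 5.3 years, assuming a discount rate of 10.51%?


Present value formula: PV = FV / (1 + r)^t
PV = $231,497.65 / (1 + 0.1051)^5.3
PV = $231,497.65 / 1.6983546
PV = $136,307.02

PV = FV / (1 + r)^t = $136,307.02


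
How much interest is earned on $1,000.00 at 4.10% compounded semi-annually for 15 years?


Compound interest earned = final amount − principal.
A = P(1 + r/n)^(nt) = $1,000.00 × (1 + 0.041/2)^(2 × 15) = $1,838.19
Interest = A − P = $1,838.19 − $1,000.00 = $838.19

Interest = A - P = $838.19


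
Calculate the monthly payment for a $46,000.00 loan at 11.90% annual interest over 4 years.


Loan payment formula: PMT = PV × r / (1 − (1 + r)^(−n))
Monthly rate r = 0.119/12 ≈ 0.00991667, n = 48 months
Denominator: 1 − (1 + 0.119/12)^(−48) = 0.377278
PMT = $46,000.00 × (0.119/12) / 0.377278
PMT = $1,209.10 per month

PMT = PV × r / (1-(1+r)^(-n)) = $1,209.10/month


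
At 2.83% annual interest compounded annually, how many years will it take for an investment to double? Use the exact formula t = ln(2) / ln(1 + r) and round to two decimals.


Doubling condition: (1 + r)^t = 2
Take ln of both sides: t × ln(1 + r) = ln(2)
t = ln(2) / ln(1 + r)
t = 0.693147 / 0.027907
t = 24.84

t = ln(2) / ln(1 + r) = 24.84 years


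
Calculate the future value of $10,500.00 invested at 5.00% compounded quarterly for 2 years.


Compound interest formula: A = P(1 + r/n)^(nt)
A = $10,500.00 × (1 + 0.05/4)^(4 × 2)
Growth factor: (1 + 0.05/4)^8 = 1.104486
A = $10,500.00 × 1.104486
A = $11,597.10

A = P(1 + r/n)^(nt) = $11,597.10


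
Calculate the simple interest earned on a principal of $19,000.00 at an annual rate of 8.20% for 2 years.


Simple interest formula: I = P × r × t
I = $19,000.00 × 0.082 × 2
I = $3,116.00

I = P × r × t = $3,116.00


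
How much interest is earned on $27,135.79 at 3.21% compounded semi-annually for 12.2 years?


Compound interest earned = final amount − principal.
A = P(1 + r/n)^(nt) = $27,135.79 × (1 + 0.0321/2)^(2 × 12.2) = $40,019.39
Interest = A − P = $40,019.39 − $27,135.79 = $12,883.60

Interest = A - P = $12,883.60


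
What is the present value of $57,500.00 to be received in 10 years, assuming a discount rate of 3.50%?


Present value formula: PV = FV / (1 + r)^t
PV = $57,500.00 / (1 + 0.035)^10
PV = $57,500.00 / 1.4105988
PV = $40,762.83

PV = FV / (1 + r)^t = $40,762.83


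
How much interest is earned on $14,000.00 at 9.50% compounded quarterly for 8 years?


Compound interest earned = final amount − principal.
A = P(1 + r/n)^(nt) = $14,000.00 × (1 + 0.095/4)^(4 × 8) = $29,671.08
Interest = A − P = $29,671.08 − $14,000.00 = $15,671.08

Interest = A - P = $15,671.08


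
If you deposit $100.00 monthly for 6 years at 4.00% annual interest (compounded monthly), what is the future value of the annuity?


Future value of an ordinary annuity: FV = PMT × ((1 + r)^n − 1) / r
Monthly rate r = 0.04/12 ≈ 0.00333333, n = 72
FV = $100.00 × ((1 + 0.04/12)^72 − 1) / (0.04/12)
FV = $100.00 × 81.222564
FV = $8,122.26

FV = PMT × ((1+r)^n - 1)/r = $8,122.26


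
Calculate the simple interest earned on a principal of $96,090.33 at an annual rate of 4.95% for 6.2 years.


Simple interest formula: I = P × r × t
I = $96,090.33 × 0.0495 × 6.2
I = $29,490.12

I = P × r × t = $29,490.12


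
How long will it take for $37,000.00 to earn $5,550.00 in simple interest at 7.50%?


Rearrange the simple interest formula for t:
I = P × r × t  ⇒  t = I / (P × r)
t = $5,550.00 / ($37,000.00 × 0.075)
t = 2

t = I/(P×r) = 2 years


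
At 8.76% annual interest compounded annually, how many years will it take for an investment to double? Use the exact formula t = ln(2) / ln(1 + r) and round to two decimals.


Doubling condition: (1 + r)^t = 2
Take ln of both sides: t × ln(1 + r) = ln(2)
t = ln(2) / ln(1 + r)
t = 0.693147 / 0.083973
t = 8.25

t = ln(2) / ln(1 + r) = 8.25 years


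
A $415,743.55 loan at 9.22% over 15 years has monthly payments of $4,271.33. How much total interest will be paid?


Total paid over the life of the loan = PMT × n.
Total paid = $4,271.33 × 180 = $768,839.40
Total interest = total paid − principal = $768,839.40 − $415,743.55 = $353,095.85

Total interest = (PMT × n) - PV = $353,095.85


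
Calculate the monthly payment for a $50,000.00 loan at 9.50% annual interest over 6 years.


Loan payment formula: PMT = PV × r / (1 − (1 + r)^(−n))
Monthly rate r = 0.095/12 ≈ 0.00791667, n = 72 months
Denominator: 1 − (1 + 0.095/12)^(−72) = 0.433204
PMT = $50,000.00 × (0.095/12) / 0.433204
PMT = $913.73 per month

PMT = PV × r / (1-(1+r)^(-n)) = $913.73/month


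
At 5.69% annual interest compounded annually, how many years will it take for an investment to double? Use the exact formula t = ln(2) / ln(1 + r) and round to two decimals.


Doubling condition: (1 + r)^t = 2
Take ln of both sides: t × ln(1 + r) = ln(2)
t = ln(2) / ln(1 + r)
t = 0.693147 / 0.055340
t = 12.53

t = ln(2) / ln(1 + r) = 12.53 years


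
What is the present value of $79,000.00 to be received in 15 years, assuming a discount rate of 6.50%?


Present value formula: PV = FV / (1 + r)^t
PV = $79,000.00 / (1 + 0.065)^15
PV = $79,000.00 / 2.571841
PV = $30,717.30

PV = FV / (1 + r)^t = $30,717.30


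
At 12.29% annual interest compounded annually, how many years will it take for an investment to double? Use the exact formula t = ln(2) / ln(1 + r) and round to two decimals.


Doubling condition: (1 + r)^t = 2
Take ln of both sides: t × ln(1 + r) = ln(2)
t = ln(2) / ln(1 + r)
t = 0.693147 / 0.115915
t = 5.98

t = ln(2) / ln(1 + r) = 5.98 years


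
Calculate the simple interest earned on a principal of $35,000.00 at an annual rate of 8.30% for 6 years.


Simple interest formula: I = P × r × t
I = $35,000.00 × 0.083 × 6
I = $17,430.00

I = P × r × t = $17,430.00


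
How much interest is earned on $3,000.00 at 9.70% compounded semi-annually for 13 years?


Compound interest earned = final amount − principal.
A = P(1 + r/n)^(nt) = $3,000.00 × (1 + 0.097/2)^(2 × 13) = $10,277.81
Interest = A − P = $10,277.81 − $3,000.00 = $7,277.81

Interest = A - P = $7,277.81


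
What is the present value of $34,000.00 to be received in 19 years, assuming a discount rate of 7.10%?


Present value formula: PV = FV / (1 + r)^t
PV = $34,000.00 / (1 + 0.071)^19
PV = $34,000.00 / 3.6812893
PV = $9,235.89

PV = FV / (1 + r)^t = $9,235.89


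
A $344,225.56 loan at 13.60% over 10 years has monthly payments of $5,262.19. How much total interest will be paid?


Total paid over the life of the loan = PMT × n.
Total paid = $5,262.19 × 120 = $631,462.80
Total interest = total paid − principal = $631,462.80 − $344,225.56 = $287,237.24

Total interest = (PMT × n) - PV = $287,237.24


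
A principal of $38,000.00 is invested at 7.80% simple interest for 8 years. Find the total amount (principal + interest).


Total amount formula: A = P(1 + rt) = P + P·r·t
Interest: I = P × r × t = $38,000.00 × 0.078 × 8 = $23,712.00
A = P + I = $38,000.00 + $23,712.00 = $61,712.00

A = P + I = P(1 + rt) = $61,712.00


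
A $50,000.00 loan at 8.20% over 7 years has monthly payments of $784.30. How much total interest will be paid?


Total paid over the life of the loan = PMT × n.
Total paid = $784.30 × 84 = $65,881.20
Total interest = total paid − principal = $65,881.20 − $50,000.00 = $15,881.20

Total interest = (PMT × n) - PV = $15,881.20


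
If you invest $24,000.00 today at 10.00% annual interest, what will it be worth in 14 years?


Future value formula: FV = PV × (1 + r)^t
FV = $24,000.00 × (1 + 0.1)^14
FV = $24,000.00 × 3.7974983
FV = $91,139.96

FV = PV × (1 + r)^t = $91,139.96


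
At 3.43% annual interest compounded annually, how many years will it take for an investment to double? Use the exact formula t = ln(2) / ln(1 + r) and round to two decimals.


Doubling condition: (1 + r)^t = 2
Take ln of both sides: t × ln(1 + r) = ln(2)
t = ln(2) / ln(1 + r)
t = 0.693147 / 0.033725
t = 20.55

t = ln(2) / ln(1 + r) = 20.55 years


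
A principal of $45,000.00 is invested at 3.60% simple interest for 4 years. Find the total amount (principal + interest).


Total amount formula: A = P(1 + rt) = P + P·r·t
Interest: I = P × r × t = $45,000.00 × 0.036 × 4 = $6,480.00
A = P + I = $45,000.00 + $6,480.00 = $51,480.00

A = P + I = P(1 + rt) = $51,480.00


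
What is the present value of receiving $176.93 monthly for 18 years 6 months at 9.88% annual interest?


Present value of an ordinary annuity: PV = PMT × (1 − (1 + r)^(−n)) / r
Monthly rate r = 0.0988/12 ≈ 0.00823333, n = 222
PV = $176.93 × (1 − (1 + 0.0988/12)^(−222)) / (0.0988/12)
PV = $176.93 × 101.784478
PV = $18,008.73

PV = PMT × (1-(1+r)^(-n))/r = $18,008.73


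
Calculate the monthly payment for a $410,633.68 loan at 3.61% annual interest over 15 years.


Loan payment formula: PMT = PV × r / (1 − (1 + r)^(−n))
Monthly rate r = 0.0361/12 ≈ 0.00300833, n = 180 months
Denominator: 1 − (1 + 0.0361/12)^(−180) = 0.417652
PMT = $410,633.68 × (0.0361/12) / 0.417652
PMT = $2,957.78 per month

PMT = PV × r / (1-(1+r)^(-n)) = $2,957.78/month


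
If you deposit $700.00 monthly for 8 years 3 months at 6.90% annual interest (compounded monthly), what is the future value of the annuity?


Future value of an ordinary annuity: FV = PMT × ((1 + r)^n − 1) / r
Monthly rate r = 0.069/12 = 0.00575, n = 99
FV = $700.00 × ((1 + 0.069/12)^99 − 1) / (0.069/12)
FV = $700.00 × 132.880516
FV = $93,016.36

FV = PMT × ((1+r)^n - 1)/r = $93,016.36


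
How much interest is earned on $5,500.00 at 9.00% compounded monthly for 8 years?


Compound interest earned = final amount − principal.
A = P(1 + r/n)^(nt) = $5,500.00 × (1 + 0.09/12)^(12 × 8) = $11,269.07
Interest = A − P = $11,269.07 − $5,500.00 = $5,769.07

Interest = A - P = $5,769.07


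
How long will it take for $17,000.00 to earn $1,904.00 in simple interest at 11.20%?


Rearrange the simple interest formula for t:
I = P × r × t  ⇒  t = I / (P × r)
t = $1,904.00 / ($17,000.00 × 0.112)
t = 1

t = I/(P×r) = 1 year


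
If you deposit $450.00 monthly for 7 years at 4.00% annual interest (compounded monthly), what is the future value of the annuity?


Future value of an ordinary annuity: FV = PMT × ((1 + r)^n − 1) / r
Monthly rate r = 0.04/12 ≈ 0.00333333, n = 84
FV = $450.00 × ((1 + 0.04/12)^84 − 1) / (0.04/12)
FV = $450.00 × 96.754159
FV = $43,539.37

FV = PMT × ((1+r)^n - 1)/r = $43,539.37


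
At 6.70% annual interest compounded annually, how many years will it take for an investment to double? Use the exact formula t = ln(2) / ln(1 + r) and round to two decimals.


Doubling condition: (1 + r)^t = 2
Take ln of both sides: t × ln(1 + r) = ln(2)
t = ln(2) / ln(1 + r)
t = 0.693147 / 0.064851
t = 10.69

t = ln(2) / ln(1 + r) = 10.69 years


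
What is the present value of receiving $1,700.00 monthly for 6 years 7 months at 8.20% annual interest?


Present value of an ordinary annuity: PV = PMT × (1 − (1 + r)^(−n)) / r
Monthly rate r = 0.082/12 ≈ 0.00683333, n = 79
PV = $1,700.00 × (1 − (1 + 0.082/12)^(−79)) / (0.082/12)
PV = $1,700.00 × 60.890266
PV = $103,513.45

PV = PMT × (1-(1+r)^(-n))/r = $103,513.45


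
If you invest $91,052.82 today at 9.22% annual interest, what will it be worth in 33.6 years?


Future value formula: FV = PV × (1 + r)^t
FV = $91,052.82 × (1 + 0.0922)^33.6
FV = $91,052.82 × 19.3621235
FV = $1,762,975.95

FV = PV × (1 + r)^t = $1,762,975.95


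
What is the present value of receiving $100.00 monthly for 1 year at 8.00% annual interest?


Present value of an ordinary annuity: PV = PMT × (1 − (1 + r)^(−n)) / r
Monthly rate r = 0.08/12 ≈ 0.00666667, n = 12
PV = $100.00 × (1 − (1 + 0.08/12)^(−12)) / (0.08/12)
PV = $100.00 × 11.495782
PV = $1,149.58

PV = PMT × (1-(1+r)^(-n))/r = $1,149.58


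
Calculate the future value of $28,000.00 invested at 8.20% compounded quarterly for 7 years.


Compound interest formula: A = P(1 + r/n)^(nt)
A = $28,000.00 × (1 + 0.082/4)^(4 × 7)
Growth factor: (1 + 0.082/4)^28 = 1.7650794
A = $28,000.00 × 1.7650794
A = $49,422.22

A = P(1 + r/n)^(nt) = $49,422.22


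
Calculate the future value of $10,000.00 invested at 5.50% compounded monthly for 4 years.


Compound interest formula: A = P(1 + r/n)^(nt)
A = $10,000.00 × (1 + 0.055/12)^(12 × 4)
Growth factor: (1 + 0.055/12)^48 = 1.245451
A = $10,000.00 × 1.245451
A = $12,454.51

A = P(1 + r/n)^(nt) = $12,454.51


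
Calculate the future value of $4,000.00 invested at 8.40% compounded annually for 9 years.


Compound interest formula: A = P(1 + r/n)^(nt)
A = $4,000.00 × (1 + 0.084/1)^(1 × 9)
Growth factor: (1 + 0.084/1)^9 = 2.066634
A = $4,000.00 × 2.066634
A = $8,266.54

A = P(1 + r/n)^(nt) = $8,266.54


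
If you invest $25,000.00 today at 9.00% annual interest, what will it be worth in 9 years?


Future value formula: FV = PV × (1 + r)^t
FV = $25,000.00 × (1 + 0.09)^9
FV = $25,000.00 × 2.1718933
FV = $54,297.33

FV = PV × (1 + r)^t = $54,297.33


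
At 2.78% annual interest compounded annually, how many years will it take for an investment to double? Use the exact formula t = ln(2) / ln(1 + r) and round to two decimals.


Doubling condition: (1 + r)^t = 2
Take ln of both sides: t × ln(1 + r) = ln(2)
t = ln(2) / ln(1 + r)
t = 0.693147 / 0.027421
t = 25.28

t = ln(2) / ln(1 + r) = 25.28 years


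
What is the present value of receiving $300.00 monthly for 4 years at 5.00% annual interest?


Present value of an ordinary annuity: PV = PMT × (1 − (1 + r)^(−n)) / r
Monthly rate r = 0.05/12 ≈ 0.00416667, n = 48
PV = $300.00 × (1 − (1 + 0.05/12)^(−48)) / (0.05/12)
PV = $300.00 × 43.422956
PV = $13,026.89

PV = PMT × (1-(1+r)^(-n))/r = $13,026.89


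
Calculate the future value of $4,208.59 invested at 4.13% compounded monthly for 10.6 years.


Compound interest formula: A = P(1 + r/n)^(nt)
A = $4,208.59 × (1 + 0.0413/12)^(12 × 10.6)
Growth factor: (1 + 0.0413/12)^127.2 = 1.548100
A = $4,208.59 × 1.548100
A = $6,515.32

A = P(1 + r/n)^(nt) = $6,515.32


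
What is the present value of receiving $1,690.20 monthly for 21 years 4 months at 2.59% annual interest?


Present value of an ordinary annuity: PV = PMT × (1 − (1 + r)^(−n)) / r
Monthly rate r = 0.0259/12 ≈ 0.00215833, n = 256
PV = $1,690.20 × (1 − (1 + 0.0259/12)^(−256)) / (0.0259/12)
PV = $1,690.20 × 196.5253373
PV = $332,167.13

PV = PMT × (1-(1+r)^(-n))/r = $332,167.13


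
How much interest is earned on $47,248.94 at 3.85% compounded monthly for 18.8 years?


Compound interest earned = final amount − principal.
A = P(1 + r/n)^(nt) = $47,248.94 × (1 + 0.0385/12)^(12 × 18.8) = $97,326.53
Interest = A − P = $97,326.53 − $47,248.94 = $50,077.59

Interest = A - P = $50,077.59


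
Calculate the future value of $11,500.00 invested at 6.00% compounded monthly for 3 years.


Compound interest formula: A = P(1 + r/n)^(nt)
A = $11,500.00 × (1 + 0.06/12)^(12 × 3)
Growth factor: (1 + 0.06/12)^36 = 1.196681
A = $11,500.00 × 1.196681
A = $13,761.83

A = P(1 + r/n)^(nt) = $13,761.83


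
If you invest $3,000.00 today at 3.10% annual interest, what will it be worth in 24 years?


Future value formula: FV = PV × (1 + r)^t
FV = $3,000.00 × (1 + 0.031)^24
FV = $3,000.00 × 2.080693
FV = $6,242.08

FV = PV × (1 + r)^t = $6,242.08


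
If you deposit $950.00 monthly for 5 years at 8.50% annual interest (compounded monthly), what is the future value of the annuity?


Future value of an ordinary annuity: FV = PMT × ((1 + r)^n − 1) / r
Monthly rate r = 0.085/12 ≈ 0.00708333, n = 60
FV = $950.00 × ((1 + 0.085/12)^60 − 1) / (0.085/12)
FV = $950.00 × 74.442437
FV = $70,720.32

FV = PMT × ((1+r)^n - 1)/r = $70,720.32


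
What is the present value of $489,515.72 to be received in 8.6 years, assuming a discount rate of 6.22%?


Present value formula: PV = FV / (1 + r)^t
PV = $489,515.72 / (1 + 0.0622)^8.6
PV = $489,515.72 / 1.680251
PV = $291,334.88

PV = FV / (1 + r)^t = $291,334.88


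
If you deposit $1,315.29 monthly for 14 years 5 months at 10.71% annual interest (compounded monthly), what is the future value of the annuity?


Future value of an ordinary annuity: FV = PMT × ((1 + r)^n − 1) / r
Monthly rate r = 0.1071/12 = 0.008925, n = 173
FV = $1,315.29 × ((1 + 0.1071/12)^173 − 1) / (0.1071/12)
FV = $1,315.29 × 409.124234
FV = $538,117.01

FV = PMT × ((1+r)^n - 1)/r = $538,117.01


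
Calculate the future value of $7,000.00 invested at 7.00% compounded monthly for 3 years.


Compound interest formula: A = P(1 + r/n)^(nt)
A = $7,000.00 × (1 + 0.07/12)^(12 × 3)
Growth factor: (1 + 0.07/12)^36 = 1.232926
A = $7,000.00 × 1.232926
A = $8,630.48

A = P(1 + r/n)^(nt) = $8,630.48


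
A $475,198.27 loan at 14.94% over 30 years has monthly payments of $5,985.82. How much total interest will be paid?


Total paid over the life of the loan = PMT × n.
Total paid = $5,985.82 × 360 = $2,154,895.20
Total interest = total paid − principal = $2,154,895.20 − $475,198.27 = $1,679,696.93

Total interest = (PMT × n) - PV = $1,679,696.93


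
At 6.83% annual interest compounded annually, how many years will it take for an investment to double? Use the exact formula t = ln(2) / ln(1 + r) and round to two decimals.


Doubling condition: (1 + r)^t = 2
Take ln of both sides: t × ln(1 + r) = ln(2)
t = ln(2) / ln(1 + r)
t = 0.693147 / 0.066069
t = 10.49

t = ln(2) / ln(1 + r) = 10.49 years


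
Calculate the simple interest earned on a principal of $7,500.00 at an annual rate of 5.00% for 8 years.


Simple interest formula: I = P × r × t
I = $7,500.00 × 0.05 × 8
I = $3,000.00

I = P × r × t = $3,000.00


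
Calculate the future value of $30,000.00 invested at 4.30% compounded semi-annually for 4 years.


Compound interest formula: A = P(1 + r/n)^(nt)
A = $30,000.00 × (1 + 0.043/2)^(2 × 4)
Growth factor: (1 + 0.043/2)^8 = 1.1855148
A = $30,000.00 × 1.1855148
A = $35,565.44

A = P(1 + r/n)^(nt) = $35,565.44


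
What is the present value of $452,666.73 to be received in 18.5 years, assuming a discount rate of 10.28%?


Present value formula: PV = FV / (1 + r)^t
PV = $452,666.73 / (1 + 0.1028)^18.5
PV = $452,666.73 / 6.112094
PV = $74,060.83

PV = FV / (1 + r)^t = $74,060.83


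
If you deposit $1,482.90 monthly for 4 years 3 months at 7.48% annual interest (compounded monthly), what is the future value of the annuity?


Future value of an ordinary annuity: FV = PMT × ((1 + r)^n − 1) / r
Monthly rate r = 0.0748/12 ≈ 0.00623333, n = 51
FV = $1,482.90 × ((1 + 0.0748/12)^51 − 1) / (0.0748/12)
FV = $1,482.90 × 59.820891
FV = $88,708.40

FV = PMT × ((1+r)^n - 1)/r = $88,708.40


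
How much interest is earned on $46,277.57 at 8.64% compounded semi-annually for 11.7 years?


Compound interest earned = final amount − principal.
A = P(1 + r/n)^(nt) = $46,277.57 × (1 + 0.0864/2)^(2 × 11.7) = $124,500.73
Interest = A − P = $124,500.73 − $46,277.57 = $78,223.16

Interest = A - P = $78,223.16


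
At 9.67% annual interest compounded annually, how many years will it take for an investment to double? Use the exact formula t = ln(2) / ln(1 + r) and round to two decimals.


Doubling condition: (1 + r)^t = 2
Take ln of both sides: t × ln(1 + r) = ln(2)
t = ln(2) / ln(1 + r)
t = 0.693147 / 0.092306
t = 7.51

t = ln(2) / ln(1 + r) = 7.51 years


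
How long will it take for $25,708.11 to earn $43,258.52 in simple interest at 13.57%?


Rearrange the simple interest formula for t:
I = P × r × t  ⇒  t = I / (P × r)
t = $43,258.52 / ($25,708.11 × 0.1357)
t = 12.4

t = I/(P×r) = 12.4 years


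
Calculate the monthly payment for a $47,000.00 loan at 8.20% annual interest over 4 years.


Loan payment formula: PMT = PV × r / (1 − (1 + r)^(−n))
Monthly rate r = 0.082/12 ≈ 0.00683333, n = 48 months
Denominator: 1 − (1 + 0.082/12)^(−48) = 0.278833
PMT = $47,000.00 × (0.082/12) / 0.278833
PMT = $1,151.82 per month

PMT = PV × r / (1-(1+r)^(-n)) = $1,151.82/month


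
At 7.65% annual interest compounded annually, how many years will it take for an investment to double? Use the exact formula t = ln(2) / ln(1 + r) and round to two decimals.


Doubling condition: (1 + r)^t = 2
Take ln of both sides: t × ln(1 + r) = ln(2)
t = ln(2) / ln(1 + r)
t = 0.693147 / 0.073715
t = 9.40

t = ln(2) / ln(1 + r) = 9.40 years


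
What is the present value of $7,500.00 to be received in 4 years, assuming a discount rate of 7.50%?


Present value formula: PV = FV / (1 + r)^t
PV = $7,500.00 / (1 + 0.075)^4
PV = $7,500.00 / 1.335469
PV = $5,616.00

PV = FV / (1 + r)^t = $5,616.00


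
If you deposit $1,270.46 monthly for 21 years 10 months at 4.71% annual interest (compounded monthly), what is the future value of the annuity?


Future value of an ordinary annuity: FV = PMT × ((1 + r)^n − 1) / r
Monthly rate r = 0.0471/12 = 0.003925, n = 262
FV = $1,270.46 × ((1 + 0.0471/12)^262 − 1) / (0.0471/12)
FV = $1,270.46 × 456.261059
FV = $579,661.43

FV = PMT × ((1+r)^n - 1)/r = $579,661.43


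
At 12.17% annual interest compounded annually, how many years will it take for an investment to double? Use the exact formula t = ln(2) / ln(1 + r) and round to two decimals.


Doubling condition: (1 + r)^t = 2
Take ln of both sides: t × ln(1 + r) = ln(2)
t = ln(2) / ln(1 + r)
t = 0.693147 / 0.114845
t = 6.04

t = ln(2) / ln(1 + r) = 6.04 years


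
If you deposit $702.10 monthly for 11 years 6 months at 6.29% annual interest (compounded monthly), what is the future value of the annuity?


Future value of an ordinary annuity: FV = PMT × ((1 + r)^n − 1) / r
Monthly rate r = 0.0629/12 ≈ 0.00524167, n = 138
FV = $702.10 × ((1 + 0.0629/12)^138 − 1) / (0.0629/12)
FV = $702.10 × 201.736704
FV = $141,639.34

FV = PMT × ((1+r)^n - 1)/r = $141,639.34


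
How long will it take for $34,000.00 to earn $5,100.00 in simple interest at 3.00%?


Rearrange the simple interest formula for t:
I = P × r × t  ⇒  t = I / (P × r)
t = $5,100.00 / ($34,000.00 × 0.03)
t = 5

t = I/(P×r) = 5 years


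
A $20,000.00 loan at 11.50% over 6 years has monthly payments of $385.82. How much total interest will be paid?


Total paid over the life of the loan = PMT × n.
Total paid = $385.82 × 72 = $27,779.04
Total interest = total paid − principal = $27,779.04 − $20,000.00 = $7,779.04

Total interest = (PMT × n) - PV = $7,779.04


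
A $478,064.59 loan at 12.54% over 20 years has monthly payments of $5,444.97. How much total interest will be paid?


Total paid over the life of the loan = PMT × n.
Total paid = $5,444.97 × 240 = $1,306,792.80
Total interest = total paid − principal = $1,306,792.80 − $478,064.59 = $828,728.21

Total interest = (PMT × n) - PV = $828,728.21


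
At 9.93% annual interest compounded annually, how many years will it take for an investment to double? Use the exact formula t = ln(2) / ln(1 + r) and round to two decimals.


Doubling condition: (1 + r)^t = 2
Take ln of both sides: t × ln(1 + r) = ln(2)
t = ln(2) / ln(1 + r)
t = 0.693147 / 0.094674
t = 7.32

t = ln(2) / ln(1 + r) = 7.32 years


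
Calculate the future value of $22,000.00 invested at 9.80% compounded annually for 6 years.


Compound interest formula: A = P(1 + r/n)^(nt)
A = $22,000.00 × (1 + 0.098/1)^(1 × 6)
Growth factor: (1 + 0.098/1)^6 = 1.75232251
A = $22,000.00 × 1.75232251
A = $38,551.10

A = P(1 + r/n)^(nt) = $38,551.10


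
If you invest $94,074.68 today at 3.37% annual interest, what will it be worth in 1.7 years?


Future value formula: FV = PV × (1 + r)^t
FV = $94,074.68 × (1 + 0.0337)^1.7
FV = $94,074.68 × 1.0579635
FV = $99,527.58

FV = PV × (1 + r)^t = $99,527.58


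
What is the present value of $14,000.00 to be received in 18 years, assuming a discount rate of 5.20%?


Present value formula: PV = FV / (1 + r)^t
PV = $14,000.00 / (1 + 0.052)^18
PV = $14,000.00 / 2.490481
PV = $5,621.40

PV = FV / (1 + r)^t = $5,621.40


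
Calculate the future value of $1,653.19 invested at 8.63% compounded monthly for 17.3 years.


Compound interest formula: A = P(1 + r/n)^(nt)
A = $1,653.19 × (1 + 0.0863/12)^(12 × 17.3)
Growth factor: (1 + 0.0863/12)^207.6 = 4.426668
A = $1,653.19 × 4.426668
A = $7,318.12

A = P(1 + r/n)^(nt) = $7,318.12


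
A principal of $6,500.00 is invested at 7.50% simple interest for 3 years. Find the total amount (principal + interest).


Total amount formula: A = P(1 + rt) = P + P·r·t
Interest: I = P × r × t = $6,500.00 × 0.075 × 3 = $1,462.50
A = P + I = $6,500.00 + $1,462.50 = $7,962.50

A = P + I = P(1 + rt) = $7,962.50


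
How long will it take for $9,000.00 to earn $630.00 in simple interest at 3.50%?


Rearrange the simple interest formula for t:
I = P × r × t  ⇒  t = I / (P × r)
t = $630.00 / ($9,000.00 × 0.035)
t = 2

t = I/(P×r) = 2 years


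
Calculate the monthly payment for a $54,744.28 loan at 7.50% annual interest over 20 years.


Loan payment formula: PMT = PV × r / (1 − (1 + r)^(−n))
Monthly rate r = 0.075/12 = 0.00625, n = 240 months
Denominator: 1 − (1 + 0.075/12)^(−240) = 0.775826
PMT = $54,744.28 × (0.075/12) / 0.775826
PMT = $441.02 per month

PMT = PV × r / (1-(1+r)^(-n)) = $441.02/month


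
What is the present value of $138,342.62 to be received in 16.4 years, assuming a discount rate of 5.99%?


Present value formula: PV = FV / (1 + r)^t
PV = $138,342.62 / (1 + 0.0599)^16.4
PV = $138,342.62 / 2.5962364
PV = $53,285.83

PV = FV / (1 + r)^t = $53,285.83


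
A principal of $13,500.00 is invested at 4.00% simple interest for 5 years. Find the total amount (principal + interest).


Total amount formula: A = P(1 + rt) = P + P·r·t
Interest: I = P × r × t = $13,500.00 × 0.04 × 5 = $2,700.00
A = P + I = $13,500.00 + $2,700.00 = $16,200.00

A = P + I = P(1 + rt) = $16,200.00


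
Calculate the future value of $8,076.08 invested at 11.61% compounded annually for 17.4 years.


Compound interest formula: A = P(1 + r/n)^(nt)
A = $8,076.08 × (1 + 0.1161/1)^(1 × 17.4)
Growth factor: (1 + 0.1161/1)^17.4 = 6.7613603
A = $8,076.08 × 6.7613603
A = $54,605.29

A = P(1 + r/n)^(nt) = $54,605.29


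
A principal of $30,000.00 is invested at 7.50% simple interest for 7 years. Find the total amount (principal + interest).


Total amount formula: A = P(1 + rt) = P + P·r·t
Interest: I = P × r × t = $30,000.00 × 0.075 × 7 = $15,750.00
A = P + I = $30,000.00 + $15,750.00 = $45,750.00

A = P + I = P(1 + rt) = $45,750.00


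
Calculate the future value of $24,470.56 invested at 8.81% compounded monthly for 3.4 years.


Compound interest formula: A = P(1 + r/n)^(nt)
A = $24,470.56 × (1 + 0.0881/12)^(12 × 3.4)
Growth factor: (1 + 0.0881/12)^40.8 = 1.3477625
A = $24,470.56 × 1.3477625
A = $32,980.50

A = P(1 + r/n)^(nt) = $32,980.50


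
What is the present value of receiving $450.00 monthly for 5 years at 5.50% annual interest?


Present value of an ordinary annuity: PV = PMT × (1 − (1 + r)^(−n)) / r
Monthly rate r = 0.055/12 ≈ 0.00458333, n = 60
PV = $450.00 × (1 − (1 + 0.055/12)^(−60)) / (0.055/12)
PV = $450.00 × 52.352835
PV = $23,558.78

PV = PMT × (1-(1+r)^(-n))/r = $23,558.78


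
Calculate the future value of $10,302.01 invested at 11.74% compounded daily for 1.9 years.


Compound interest formula: A = P(1 + r/n)^(nt)
A = $10,302.01 × (1 + 0.1174/365)^(365 × 1.9)
Growth factor: (1 + 0.1174/365)^693.5 = 1.2498507
A = $10,302.01 × 1.2498507
A = $12,875.97

A = P(1 + r/n)^(nt) = $12,875.97


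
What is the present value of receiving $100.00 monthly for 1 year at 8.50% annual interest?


Present value of an ordinary annuity: PV = PMT × (1 − (1 + r)^(−n)) / r
Monthly rate r = 0.085/12 ≈ 0.00708333, n = 12
PV = $100.00 × (1 − (1 + 0.085/12)^(−12)) / (0.085/12)
PV = $100.00 × 11.465289
PV = $1,146.53

PV = PMT × (1-(1+r)^(-n))/r = $1,146.53


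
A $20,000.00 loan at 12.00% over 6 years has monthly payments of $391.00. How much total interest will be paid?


Total paid over the life of the loan = PMT × n.
Total paid = $391.00 × 72 = $28,152.00
Total interest = total paid − principal = $28,152.00 − $20,000.00 = $8,152.00

Total interest = (PMT × n) - PV = $8,152.00


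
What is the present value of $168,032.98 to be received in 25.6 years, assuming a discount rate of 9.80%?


Present value formula: PV = FV / (1 + r)^t
PV = $168,032.98 / (1 + 0.098)^25.6
PV = $168,032.98 / 10.950146
PV = $15,345.27

PV = FV / (1 + r)^t = $15,345.27


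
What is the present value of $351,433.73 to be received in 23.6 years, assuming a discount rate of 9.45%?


Present value formula: PV = FV / (1 + r)^t
PV = $351,433.73 / (1 + 0.0945)^23.6
PV = $351,433.73 / 8.423490
PV = $41,720.68

PV = FV / (1 + r)^t = $41,720.68


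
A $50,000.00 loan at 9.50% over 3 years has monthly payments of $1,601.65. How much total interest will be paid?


Total paid over the life of the loan = PMT × n.
Total paid = $1,601.65 × 36 = $57,659.40
Total interest = total paid − principal = $57,659.40 − $50,000.00 = $7,659.40

Total interest = (PMT × n) - PV = $7,659.40


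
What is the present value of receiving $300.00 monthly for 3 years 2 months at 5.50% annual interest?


Present value of an ordinary annuity: PV = PMT × (1 − (1 + r)^(−n)) / r
Monthly rate r = 0.055/12 ≈ 0.00458333, n = 38
PV = $300.00 × (1 − (1 + 0.055/12)^(−38)) / (0.055/12)
PV = $300.00 × 34.801912
PV = $10,440.57

PV = PMT × (1-(1+r)^(-n))/r = $10,440.57


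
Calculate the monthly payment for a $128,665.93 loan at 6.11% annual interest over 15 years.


Loan payment formula: PMT = PV × r / (1 − (1 + r)^(−n))
Monthly rate r = 0.0611/12 ≈ 0.00509167, n = 180 months
Denominator: 1 − (1 + 0.0611/12)^(−180) = 0.599153
PMT = $128,665.93 × (0.0611/12) / 0.599153
PMT = $1,093.42 per month

PMT = PV × r / (1-(1+r)^(-n)) = $1,093.42/month


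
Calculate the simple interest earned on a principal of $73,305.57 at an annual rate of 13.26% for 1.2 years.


Simple interest formula: I = P × r × t
I = $73,305.57 × 0.1326 × 1.2
I = $11,664.38

I = P × r × t = $11,664.38


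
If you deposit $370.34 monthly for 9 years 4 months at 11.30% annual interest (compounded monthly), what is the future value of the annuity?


Future value of an ordinary annuity: FV = PMT × ((1 + r)^n − 1) / r
Monthly rate r = 0.113/12 ≈ 0.00941667, n = 112
FV = $370.34 × ((1 + 0.113/12)^112 − 1) / (0.113/12)
FV = $370.34 × 197.191336
FV = $73,027.84

FV = PMT × ((1+r)^n - 1)/r = $73,027.84


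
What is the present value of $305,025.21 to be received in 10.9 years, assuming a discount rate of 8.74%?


Present value formula: PV = FV / (1 + r)^t
PV = $305,025.21 / (1 + 0.0874)^10.9
PV = $305,025.21 / 2.49254887
PV = $122,374.82

PV = FV / (1 + r)^t = $122,374.82


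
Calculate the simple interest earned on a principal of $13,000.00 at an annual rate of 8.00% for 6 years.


Simple interest formula: I = P × r × t
I = $13,000.00 × 0.08 × 6
I = $6,240.00

I = P × r × t = $6,240.00


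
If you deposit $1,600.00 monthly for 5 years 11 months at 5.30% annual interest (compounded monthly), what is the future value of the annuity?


Future value of an ordinary annuity: FV = PMT × ((1 + r)^n − 1) / r
Monthly rate r = 0.053/12 ≈ 0.00441667, n = 71
FV = $1,600.00 × ((1 + 0.053/12)^71 − 1) / (0.053/12)
FV = $1,600.00 × 83.1792532
FV = $133,086.81

FV = PMT × ((1+r)^n - 1)/r = $133,086.81


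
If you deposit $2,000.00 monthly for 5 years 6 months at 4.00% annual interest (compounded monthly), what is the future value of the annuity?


Future value of an ordinary annuity: FV = PMT × ((1 + r)^n − 1) / r
Monthly rate r = 0.04/12 ≈ 0.00333333, n = 66
FV = $2,000.00 × ((1 + 0.04/12)^66 − 1) / (0.04/12)
FV = $2,000.00 × 73.686280
FV = $147,372.56

FV = PMT × ((1+r)^n - 1)/r = $147,372.56


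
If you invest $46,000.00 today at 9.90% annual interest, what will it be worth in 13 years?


Future value formula: FV = PV × (1 + r)^t
FV = $46,000.00 × (1 + 0.099)^13
FV = $46,000.00 × 3.4116934
FV = $156,937.90

FV = PV × (1 + r)^t = $156,937.90


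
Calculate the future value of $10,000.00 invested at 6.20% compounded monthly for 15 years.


Compound interest formula: A = P(1 + r/n)^(nt)
A = $10,000.00 × (1 + 0.062/12)^(12 × 15)
Growth factor: (1 + 0.062/12)^180 = 2.528448
A = $10,000.00 × 2.528448
A = $25,284.48

A = P(1 + r/n)^(nt) = $25,284.48


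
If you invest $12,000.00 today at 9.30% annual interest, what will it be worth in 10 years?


Future value formula: FV = PV × (1 + r)^t
FV = $12,000.00 × (1 + 0.093)^10
FV = $12,000.00 × 2.433333
FV = $29,200.00

FV = PV × (1 + r)^t = $29,200.00


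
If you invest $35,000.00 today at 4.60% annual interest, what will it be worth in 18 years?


Future value formula: FV = PV × (1 + r)^t
FV = $35,000.00 × (1 + 0.046)^18
FV = $35,000.00 × 2.2468306
FV = $78,639.07

FV = PV × (1 + r)^t = $78,639.07


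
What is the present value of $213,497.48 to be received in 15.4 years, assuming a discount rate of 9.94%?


Present value formula: PV = FV / (1 + r)^t
PV = $213,497.48 / (1 + 0.0994)^15.4
PV = $213,497.48 / 4.303267
PV = $49,612.88

PV = FV / (1 + r)^t = $49,612.88


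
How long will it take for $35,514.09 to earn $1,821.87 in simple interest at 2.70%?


Rearrange the simple interest formula for t:
I = P × r × t  ⇒  t = I / (P × r)
t = $1,821.87 / ($35,514.09 × 0.027)
t = 1.9

t = I/(P×r) = 1.9 years


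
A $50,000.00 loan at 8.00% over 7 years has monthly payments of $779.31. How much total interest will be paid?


Total paid over the life of the loan = PMT × n.
Total paid = $779.31 × 84 = $65,462.04
Total interest = total paid − principal = $65,462.04 − $50,000.00 = $15,462.04

Total interest = (PMT × n) - PV = $15,462.04


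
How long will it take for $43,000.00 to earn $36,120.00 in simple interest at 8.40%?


Rearrange the simple interest formula for t:
I = P × r × t  ⇒  t = I / (P × r)
t = $36,120.00 / ($43,000.00 × 0.084)
t = 10

t = I/(P×r) = 10 years


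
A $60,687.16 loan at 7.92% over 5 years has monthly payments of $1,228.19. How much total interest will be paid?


Total paid over the life of the loan = PMT × n.
Total paid = $1,228.19 × 60 = $73,691.40
Total interest = total paid − principal = $73,691.40 − $60,687.16 = $13,004.24

Total interest = (PMT × n) - PV = $13,004.24


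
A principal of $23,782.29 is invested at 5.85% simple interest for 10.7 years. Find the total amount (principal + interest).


Total amount formula: A = P(1 + rt) = P + P·r·t
Interest: I = P × r × t = $23,782.29 × 0.0585 × 10.7 = $14,886.52
A = P + I = $23,782.29 + $14,886.52 = $38,668.81

A = P + I = P(1 + rt) = $38,668.81


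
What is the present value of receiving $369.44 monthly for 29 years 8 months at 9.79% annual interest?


Present value of an ordinary annuity: PV = PMT × (1 − (1 + r)^(−n)) / r
Monthly rate r = 0.0979/12 ≈ 0.00815833, n = 356
PV = $369.44 × (1 − (1 + 0.0979/12)^(−356)) / (0.0979/12)
PV = $369.44 × 115.779429
PV = $42,773.55

PV = PMT × (1-(1+r)^(-n))/r = $42,773.55


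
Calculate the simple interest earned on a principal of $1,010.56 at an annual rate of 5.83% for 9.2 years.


Simple interest formula: I = P × r × t
I = $1,010.56 × 0.0583 × 9.2
I = $542.02

I = P × r × t = $542.02


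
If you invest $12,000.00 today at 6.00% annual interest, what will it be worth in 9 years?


Future value formula: FV = PV × (1 + r)^t
FV = $12,000.00 × (1 + 0.06)^9
FV = $12,000.00 × 1.689479
FV = $20,273.75

FV = PV × (1 + r)^t = $20,273.75


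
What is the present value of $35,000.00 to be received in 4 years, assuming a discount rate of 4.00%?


Present value formula: PV = FV / (1 + r)^t
PV = $35,000.00 / (1 + 0.04)^4
PV = $35,000.00 / 1.1698586
PV = $29,918.15

PV = FV / (1 + r)^t = $29,918.15


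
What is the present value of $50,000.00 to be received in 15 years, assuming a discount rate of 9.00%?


Present value formula: PV = FV / (1 + r)^t
PV = $50,000.00 / (1 + 0.09)^15
PV = $50,000.00 / 3.642482
PV = $13,726.90

PV = FV / (1 + r)^t = $13,726.90


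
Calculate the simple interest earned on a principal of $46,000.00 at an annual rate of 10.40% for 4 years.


Simple interest formula: I = P × r × t
I = $46,000.00 × 0.104 × 4
I = $19,136.00

I = P × r × t = $19,136.00


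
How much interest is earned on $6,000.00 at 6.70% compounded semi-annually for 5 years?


Compound interest earned = final amount − principal.
A = P(1 + r/n)^(nt) = $6,000.00 × (1 + 0.067/2)^(2 × 5) = $8,341.73
Interest = A − P = $8,341.73 − $6,000.00 = $2,341.73

Interest = A - P = $2,341.73


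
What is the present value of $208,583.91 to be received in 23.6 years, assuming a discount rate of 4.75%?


Present value formula: PV = FV / (1 + r)^t
PV = $208,583.91 / (1 + 0.0475)^23.6
PV = $208,583.91 / 2.989752
PV = $69,766.29

PV = FV / (1 + r)^t = $69,766.29


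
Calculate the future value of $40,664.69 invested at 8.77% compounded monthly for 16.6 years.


Compound interest formula: A = P(1 + r/n)^(nt)
A = $40,664.69 × (1 + 0.0877/12)^(12 × 16.6)
Growth factor: (1 + 0.0877/12)^199.2 = 4.2653574
A = $40,664.69 × 4.2653574
A = $173,449.44

A = P(1 + r/n)^(nt) = $173,449.44


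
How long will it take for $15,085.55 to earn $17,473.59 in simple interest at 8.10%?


Rearrange the simple interest formula for t:
I = P × r × t  ⇒  t = I / (P × r)
t = $17,473.59 / ($15,085.55 × 0.081)
t = 14.3

t = I/(P×r) = 14.3 years
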